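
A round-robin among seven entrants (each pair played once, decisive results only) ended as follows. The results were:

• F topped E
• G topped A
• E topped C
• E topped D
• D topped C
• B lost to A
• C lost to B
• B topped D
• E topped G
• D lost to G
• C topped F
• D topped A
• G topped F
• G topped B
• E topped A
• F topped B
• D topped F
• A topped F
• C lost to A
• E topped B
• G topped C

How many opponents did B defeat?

B's results: beat C, D; lost to A, E, F, G.
That is 2 wins.

2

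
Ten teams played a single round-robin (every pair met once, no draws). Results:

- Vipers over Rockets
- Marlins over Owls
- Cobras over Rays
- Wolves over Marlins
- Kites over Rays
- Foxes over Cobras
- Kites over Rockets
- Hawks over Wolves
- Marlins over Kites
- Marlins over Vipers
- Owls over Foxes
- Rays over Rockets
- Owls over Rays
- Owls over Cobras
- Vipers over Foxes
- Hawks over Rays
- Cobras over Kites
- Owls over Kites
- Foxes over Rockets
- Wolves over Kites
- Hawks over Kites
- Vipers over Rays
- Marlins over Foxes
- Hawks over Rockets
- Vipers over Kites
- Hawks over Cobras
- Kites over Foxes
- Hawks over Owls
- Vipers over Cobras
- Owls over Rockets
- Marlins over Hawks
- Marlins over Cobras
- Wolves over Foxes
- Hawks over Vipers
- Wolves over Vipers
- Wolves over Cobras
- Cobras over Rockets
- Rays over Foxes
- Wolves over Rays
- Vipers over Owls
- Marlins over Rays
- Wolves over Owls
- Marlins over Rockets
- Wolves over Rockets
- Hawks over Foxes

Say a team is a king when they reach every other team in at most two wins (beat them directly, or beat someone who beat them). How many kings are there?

3

Wolves reaches everyone (king).
Cobras cannot reach Wolves, Vipers, Marlins, Hawks, Owls in two steps.
Vipers cannot reach Wolves, Marlins, Hawks in two steps.
Marlins reaches everyone (king).
Hawks reaches everyone (king).
Rays cannot reach Wolves, Vipers, Marlins, Hawks, Kites, Owls in two steps.
Foxes cannot reach Wolves, Vipers, Marlins, Hawks, Owls in two steps.
Kites cannot reach Wolves, Vipers, Marlins, Hawks, Owls in two steps.
Owls cannot reach Wolves, Vipers, Marlins, Hawks in two steps.
Rockets cannot reach Wolves, Cobras, Vipers, Marlins, Hawks, Rays, Foxes, Kites, Owls in two steps.
Kings: Wolves, Marlins, Hawks — 3.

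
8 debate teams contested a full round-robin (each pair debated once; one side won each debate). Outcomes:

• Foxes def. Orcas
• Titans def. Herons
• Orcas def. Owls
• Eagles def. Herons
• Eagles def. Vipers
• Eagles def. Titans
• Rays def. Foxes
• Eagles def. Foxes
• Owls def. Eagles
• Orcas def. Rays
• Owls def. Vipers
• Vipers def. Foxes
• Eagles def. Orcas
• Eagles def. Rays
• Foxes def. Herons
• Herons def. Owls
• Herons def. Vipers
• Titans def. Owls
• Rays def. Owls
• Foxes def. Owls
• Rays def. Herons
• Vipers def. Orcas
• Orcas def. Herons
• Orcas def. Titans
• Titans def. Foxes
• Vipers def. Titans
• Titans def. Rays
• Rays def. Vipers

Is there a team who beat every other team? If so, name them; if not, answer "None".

None

Highest win total is Eagles with 6 (out of 7 possible).
Eagles lost to Owls, so no team went undefeated.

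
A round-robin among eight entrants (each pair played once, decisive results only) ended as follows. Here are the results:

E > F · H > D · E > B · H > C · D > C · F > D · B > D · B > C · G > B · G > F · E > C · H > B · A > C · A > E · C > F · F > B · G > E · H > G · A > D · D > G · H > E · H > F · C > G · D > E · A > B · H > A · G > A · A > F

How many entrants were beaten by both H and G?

4

H beat: A, B, C, D, E, F, G.
G beat: A, B, E, F.
Both beat: A, B, E, F — 4.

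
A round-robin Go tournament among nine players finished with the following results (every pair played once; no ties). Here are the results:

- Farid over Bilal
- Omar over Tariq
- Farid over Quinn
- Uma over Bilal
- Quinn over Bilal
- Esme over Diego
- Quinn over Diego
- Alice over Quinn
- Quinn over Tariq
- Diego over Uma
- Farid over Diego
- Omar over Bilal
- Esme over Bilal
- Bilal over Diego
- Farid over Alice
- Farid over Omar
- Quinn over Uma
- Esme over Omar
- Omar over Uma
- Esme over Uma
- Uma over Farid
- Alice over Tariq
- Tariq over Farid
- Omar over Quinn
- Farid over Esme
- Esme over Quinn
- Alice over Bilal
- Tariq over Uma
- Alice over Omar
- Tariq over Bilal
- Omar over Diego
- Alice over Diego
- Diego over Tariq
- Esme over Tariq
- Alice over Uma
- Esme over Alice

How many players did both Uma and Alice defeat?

Uma beat: Farid, Bilal.
Alice beat: Diego, Tariq, Uma, Omar, Bilal, Quinn.
Both beat: Bilal — 1.

1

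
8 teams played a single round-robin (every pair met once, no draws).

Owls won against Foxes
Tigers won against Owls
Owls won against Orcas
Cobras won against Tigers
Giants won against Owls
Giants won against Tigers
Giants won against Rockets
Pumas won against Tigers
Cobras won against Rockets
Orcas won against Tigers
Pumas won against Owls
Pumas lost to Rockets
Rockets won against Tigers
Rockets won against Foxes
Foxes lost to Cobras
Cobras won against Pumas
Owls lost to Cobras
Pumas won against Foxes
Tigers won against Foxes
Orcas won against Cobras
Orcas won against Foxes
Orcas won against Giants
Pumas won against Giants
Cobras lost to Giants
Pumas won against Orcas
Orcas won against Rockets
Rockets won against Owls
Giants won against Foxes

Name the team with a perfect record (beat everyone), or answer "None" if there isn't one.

None

Highest win total is Pumas with 5 (out of 7 possible).
Pumas lost to Rockets, Cobras, so no team went undefeated.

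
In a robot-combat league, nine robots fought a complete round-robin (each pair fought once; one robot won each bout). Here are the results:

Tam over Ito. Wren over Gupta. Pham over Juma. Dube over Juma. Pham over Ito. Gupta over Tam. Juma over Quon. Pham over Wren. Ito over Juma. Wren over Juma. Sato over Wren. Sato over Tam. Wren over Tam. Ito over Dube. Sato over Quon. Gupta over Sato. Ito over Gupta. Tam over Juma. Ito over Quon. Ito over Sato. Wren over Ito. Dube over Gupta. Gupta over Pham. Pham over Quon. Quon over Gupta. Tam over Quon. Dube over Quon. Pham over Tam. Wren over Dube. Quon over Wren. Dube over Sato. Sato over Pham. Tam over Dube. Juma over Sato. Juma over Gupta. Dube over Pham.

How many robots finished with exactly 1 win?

0

Win totals: Tam 4, Quon 2, Gupta 3, Ito 5, Pham 5, Sato 4, Wren 5, Juma 3, Dube 5.
No robot has exactly 1 wins.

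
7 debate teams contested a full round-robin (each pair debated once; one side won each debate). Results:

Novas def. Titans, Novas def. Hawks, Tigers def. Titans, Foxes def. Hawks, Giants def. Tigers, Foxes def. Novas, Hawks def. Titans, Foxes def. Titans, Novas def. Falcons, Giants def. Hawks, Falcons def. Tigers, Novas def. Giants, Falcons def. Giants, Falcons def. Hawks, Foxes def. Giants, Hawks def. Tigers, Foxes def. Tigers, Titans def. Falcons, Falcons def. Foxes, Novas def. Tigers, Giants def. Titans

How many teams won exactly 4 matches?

1

Win totals: Titans 1, Giants 3, Foxes 5, Novas 5, Tigers 1, Hawks 2, Falcons 4.
Exactly 4: Falcons — 1 team.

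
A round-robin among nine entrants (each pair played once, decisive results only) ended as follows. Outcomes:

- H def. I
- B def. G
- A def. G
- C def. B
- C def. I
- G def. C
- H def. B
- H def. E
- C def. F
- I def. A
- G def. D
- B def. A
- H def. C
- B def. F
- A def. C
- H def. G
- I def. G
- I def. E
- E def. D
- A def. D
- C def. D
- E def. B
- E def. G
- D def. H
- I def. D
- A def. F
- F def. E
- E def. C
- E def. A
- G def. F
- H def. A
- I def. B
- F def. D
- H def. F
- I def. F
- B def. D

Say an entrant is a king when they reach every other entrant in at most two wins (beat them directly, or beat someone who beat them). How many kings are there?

A reaches everyone (king).
B cannot reach I in two steps.
C reaches everyone (king).
D reaches everyone (king).
E reaches everyone (king).
F cannot reach I in two steps.
G cannot reach A in two steps.
H reaches everyone (king).
I reaches everyone (king).
Kings: A, C, D, E, H, I — 6.

6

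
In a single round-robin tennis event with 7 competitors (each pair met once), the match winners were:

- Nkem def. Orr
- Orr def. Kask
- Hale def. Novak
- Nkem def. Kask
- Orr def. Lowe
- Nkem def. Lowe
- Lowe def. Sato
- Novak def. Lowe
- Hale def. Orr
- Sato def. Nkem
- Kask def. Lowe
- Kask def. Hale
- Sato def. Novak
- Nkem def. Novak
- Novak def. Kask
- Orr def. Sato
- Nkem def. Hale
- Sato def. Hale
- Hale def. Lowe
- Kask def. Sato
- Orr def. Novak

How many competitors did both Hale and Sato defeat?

Hale beat: Orr, Novak, Lowe.
Sato beat: Nkem, Novak, Hale.
Both beat: Novak — 1.

1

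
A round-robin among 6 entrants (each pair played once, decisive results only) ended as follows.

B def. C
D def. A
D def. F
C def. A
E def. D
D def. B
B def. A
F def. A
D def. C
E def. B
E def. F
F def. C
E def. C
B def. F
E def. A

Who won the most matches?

Win totals: A 0, B 3, C 1, D 4, E 5, F 2.
E leads with 5 wins (next highest: 4).

E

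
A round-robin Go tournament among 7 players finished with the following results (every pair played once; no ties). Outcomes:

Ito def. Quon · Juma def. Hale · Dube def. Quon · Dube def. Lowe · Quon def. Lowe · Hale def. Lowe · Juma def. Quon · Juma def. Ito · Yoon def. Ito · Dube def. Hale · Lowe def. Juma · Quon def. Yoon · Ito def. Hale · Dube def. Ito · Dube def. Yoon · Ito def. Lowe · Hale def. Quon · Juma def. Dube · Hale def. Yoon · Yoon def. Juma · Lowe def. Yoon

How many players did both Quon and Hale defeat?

2

Quon beat: Yoon, Lowe.
Hale beat: Yoon, Quon, Lowe.
Both beat: Yoon, Lowe — 2.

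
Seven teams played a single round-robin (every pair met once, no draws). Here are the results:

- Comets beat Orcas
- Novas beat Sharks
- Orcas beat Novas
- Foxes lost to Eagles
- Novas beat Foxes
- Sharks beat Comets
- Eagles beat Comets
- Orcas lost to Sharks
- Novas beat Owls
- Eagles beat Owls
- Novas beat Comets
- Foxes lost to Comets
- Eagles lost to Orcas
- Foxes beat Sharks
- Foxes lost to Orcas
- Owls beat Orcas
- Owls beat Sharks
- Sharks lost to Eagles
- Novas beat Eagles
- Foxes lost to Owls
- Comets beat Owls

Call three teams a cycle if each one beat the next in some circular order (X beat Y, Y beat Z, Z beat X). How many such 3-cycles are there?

Win totals: Sharks 2, Foxes 1, Orcas 3, Novas 5, Owls 3, Eagles 4, Comets 3.
A team with w wins dominates both others in C(w,2) triples; summing gives 1 + 0 + 3 + 10 + 3 + 6 + 3 = 26 transitive triples.
Total triples C(7,3) = 35, so cyclic triples = 35 − 26 = 9.

9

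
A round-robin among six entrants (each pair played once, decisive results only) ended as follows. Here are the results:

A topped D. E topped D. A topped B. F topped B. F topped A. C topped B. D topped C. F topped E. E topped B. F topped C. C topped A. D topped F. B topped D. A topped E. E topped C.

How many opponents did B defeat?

1

B's results: beat D; lost to A, C, E, F.
That is 1 win.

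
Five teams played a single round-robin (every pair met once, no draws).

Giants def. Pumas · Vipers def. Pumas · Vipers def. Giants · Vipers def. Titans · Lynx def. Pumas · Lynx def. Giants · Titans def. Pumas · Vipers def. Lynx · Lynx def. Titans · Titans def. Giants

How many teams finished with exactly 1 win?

Win totals: Giants 1, Vipers 4, Lynx 3, Titans 2, Pumas 0.
Exactly 1: Giants — 1 team.

1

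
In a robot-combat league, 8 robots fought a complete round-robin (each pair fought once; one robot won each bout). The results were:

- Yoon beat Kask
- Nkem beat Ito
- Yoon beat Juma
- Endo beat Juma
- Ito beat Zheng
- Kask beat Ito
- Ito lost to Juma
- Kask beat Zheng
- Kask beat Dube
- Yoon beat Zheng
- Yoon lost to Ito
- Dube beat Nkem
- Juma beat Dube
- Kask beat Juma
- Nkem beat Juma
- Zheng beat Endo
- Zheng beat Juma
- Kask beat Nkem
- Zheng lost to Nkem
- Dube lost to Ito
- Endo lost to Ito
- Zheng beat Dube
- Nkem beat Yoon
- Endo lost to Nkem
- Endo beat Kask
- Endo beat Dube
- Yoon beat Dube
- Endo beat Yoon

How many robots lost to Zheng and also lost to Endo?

2

Zheng beat: Endo, Dube, Juma.
Endo beat: Yoon, Kask, Dube, Juma.
Both beat: Dube, Juma — 2.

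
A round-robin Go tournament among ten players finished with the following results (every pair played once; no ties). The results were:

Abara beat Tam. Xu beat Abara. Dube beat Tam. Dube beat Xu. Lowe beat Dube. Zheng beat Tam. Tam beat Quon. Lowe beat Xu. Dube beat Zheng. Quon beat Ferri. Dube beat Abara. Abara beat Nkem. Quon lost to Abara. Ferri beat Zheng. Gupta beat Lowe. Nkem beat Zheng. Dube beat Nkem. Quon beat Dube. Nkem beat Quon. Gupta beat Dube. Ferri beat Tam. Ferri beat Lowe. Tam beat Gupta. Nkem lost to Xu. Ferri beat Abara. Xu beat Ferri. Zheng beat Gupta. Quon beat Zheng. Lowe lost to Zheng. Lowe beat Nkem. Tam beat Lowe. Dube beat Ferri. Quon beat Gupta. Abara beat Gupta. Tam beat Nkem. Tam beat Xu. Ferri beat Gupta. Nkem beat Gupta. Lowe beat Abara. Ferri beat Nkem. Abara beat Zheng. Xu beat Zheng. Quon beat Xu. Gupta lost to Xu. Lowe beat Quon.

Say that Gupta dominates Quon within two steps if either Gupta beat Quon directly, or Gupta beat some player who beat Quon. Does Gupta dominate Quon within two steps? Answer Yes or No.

Yes

Gupta did not beat Quon directly.
Gupta beat Lowe, Dube. Of those, Lowe beat Quon.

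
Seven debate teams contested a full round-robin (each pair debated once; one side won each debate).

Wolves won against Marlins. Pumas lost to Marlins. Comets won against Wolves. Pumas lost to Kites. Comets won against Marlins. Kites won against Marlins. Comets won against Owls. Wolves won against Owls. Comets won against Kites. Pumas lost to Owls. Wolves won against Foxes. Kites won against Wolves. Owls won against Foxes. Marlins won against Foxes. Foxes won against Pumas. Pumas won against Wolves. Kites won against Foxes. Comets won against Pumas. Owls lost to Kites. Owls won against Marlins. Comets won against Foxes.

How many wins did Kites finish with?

5

Kites' results: beat Pumas, Wolves, Marlins, Foxes, Owls; lost to Comets.
That is 5 wins.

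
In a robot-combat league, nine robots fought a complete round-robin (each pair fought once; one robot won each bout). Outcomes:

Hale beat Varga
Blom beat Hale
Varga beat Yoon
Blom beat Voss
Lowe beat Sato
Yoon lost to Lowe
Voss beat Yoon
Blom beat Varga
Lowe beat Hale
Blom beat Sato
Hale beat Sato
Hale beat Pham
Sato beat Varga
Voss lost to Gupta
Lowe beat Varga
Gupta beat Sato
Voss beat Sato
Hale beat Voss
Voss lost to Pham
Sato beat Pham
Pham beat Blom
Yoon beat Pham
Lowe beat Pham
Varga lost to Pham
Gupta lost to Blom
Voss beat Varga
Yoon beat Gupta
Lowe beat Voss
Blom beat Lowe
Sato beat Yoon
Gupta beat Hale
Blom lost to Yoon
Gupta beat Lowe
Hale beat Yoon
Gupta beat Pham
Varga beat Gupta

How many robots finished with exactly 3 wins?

4

Win totals: Lowe 6, Hale 5, Voss 3, Pham 3, Varga 2, Gupta 5, Blom 6, Sato 3, Yoon 3.
Exactly 3: Voss, Pham, Sato, Yoon — 4 robots.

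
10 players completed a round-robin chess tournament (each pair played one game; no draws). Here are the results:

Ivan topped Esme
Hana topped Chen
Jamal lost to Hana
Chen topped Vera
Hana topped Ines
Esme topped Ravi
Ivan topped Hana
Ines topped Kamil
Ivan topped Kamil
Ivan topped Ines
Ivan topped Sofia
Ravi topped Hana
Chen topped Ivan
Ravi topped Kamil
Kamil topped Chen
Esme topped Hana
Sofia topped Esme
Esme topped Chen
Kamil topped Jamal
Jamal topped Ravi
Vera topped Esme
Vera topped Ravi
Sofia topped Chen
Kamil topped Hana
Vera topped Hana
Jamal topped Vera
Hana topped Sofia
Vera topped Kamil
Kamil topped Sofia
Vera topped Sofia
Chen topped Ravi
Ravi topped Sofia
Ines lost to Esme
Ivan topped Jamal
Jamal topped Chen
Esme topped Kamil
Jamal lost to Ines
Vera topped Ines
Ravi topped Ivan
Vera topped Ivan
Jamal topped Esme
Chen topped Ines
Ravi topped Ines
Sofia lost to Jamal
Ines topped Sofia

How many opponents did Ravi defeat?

5

Ravi's results: beat Kamil, Hana, Ines, Ivan, Sofia; lost to Jamal, Chen, Vera, Esme.
That is 5 wins.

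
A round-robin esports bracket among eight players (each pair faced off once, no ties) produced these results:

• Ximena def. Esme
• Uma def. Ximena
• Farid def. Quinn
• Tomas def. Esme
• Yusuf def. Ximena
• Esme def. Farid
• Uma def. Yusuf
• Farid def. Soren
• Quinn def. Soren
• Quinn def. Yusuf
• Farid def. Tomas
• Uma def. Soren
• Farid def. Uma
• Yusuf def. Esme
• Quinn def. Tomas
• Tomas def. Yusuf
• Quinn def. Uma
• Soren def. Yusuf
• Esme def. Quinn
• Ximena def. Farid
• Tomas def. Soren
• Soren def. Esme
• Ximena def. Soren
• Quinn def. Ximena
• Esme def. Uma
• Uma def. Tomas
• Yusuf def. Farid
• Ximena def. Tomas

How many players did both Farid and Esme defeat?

2

Farid beat: Tomas, Quinn, Uma, Soren.
Esme beat: Quinn, Uma, Farid.
Both beat: Quinn, Uma — 2.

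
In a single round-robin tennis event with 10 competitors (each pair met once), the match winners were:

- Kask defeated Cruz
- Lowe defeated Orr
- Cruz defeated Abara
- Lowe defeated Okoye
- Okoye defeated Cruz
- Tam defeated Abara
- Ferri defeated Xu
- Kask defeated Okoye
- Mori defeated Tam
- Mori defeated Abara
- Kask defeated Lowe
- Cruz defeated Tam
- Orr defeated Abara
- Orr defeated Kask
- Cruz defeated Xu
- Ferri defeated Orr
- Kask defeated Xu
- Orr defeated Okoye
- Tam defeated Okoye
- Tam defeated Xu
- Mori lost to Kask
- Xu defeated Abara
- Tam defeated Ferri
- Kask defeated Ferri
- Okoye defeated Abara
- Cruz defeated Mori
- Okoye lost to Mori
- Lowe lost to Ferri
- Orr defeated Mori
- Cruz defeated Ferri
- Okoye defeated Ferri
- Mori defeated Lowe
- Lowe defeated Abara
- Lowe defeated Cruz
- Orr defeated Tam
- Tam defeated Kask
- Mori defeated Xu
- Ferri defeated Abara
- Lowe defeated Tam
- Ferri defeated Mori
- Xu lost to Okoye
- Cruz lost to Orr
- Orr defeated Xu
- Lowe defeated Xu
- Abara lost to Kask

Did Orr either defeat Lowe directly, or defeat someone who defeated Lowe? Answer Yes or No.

Orr did not beat Lowe directly.
Orr beat Xu, Okoye, Abara, Kask, Cruz, Mori, Tam. Of those, Kask beat Lowe.

Yes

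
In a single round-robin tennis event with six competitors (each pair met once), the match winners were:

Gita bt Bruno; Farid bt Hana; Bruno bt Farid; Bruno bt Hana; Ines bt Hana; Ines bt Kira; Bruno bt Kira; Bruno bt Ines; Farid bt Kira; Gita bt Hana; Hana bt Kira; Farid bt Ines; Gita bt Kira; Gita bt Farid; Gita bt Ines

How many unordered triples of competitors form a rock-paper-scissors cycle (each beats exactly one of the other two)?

0

Of the C(6,3) = 20 triples, the cyclic ones are: none.
That is 0.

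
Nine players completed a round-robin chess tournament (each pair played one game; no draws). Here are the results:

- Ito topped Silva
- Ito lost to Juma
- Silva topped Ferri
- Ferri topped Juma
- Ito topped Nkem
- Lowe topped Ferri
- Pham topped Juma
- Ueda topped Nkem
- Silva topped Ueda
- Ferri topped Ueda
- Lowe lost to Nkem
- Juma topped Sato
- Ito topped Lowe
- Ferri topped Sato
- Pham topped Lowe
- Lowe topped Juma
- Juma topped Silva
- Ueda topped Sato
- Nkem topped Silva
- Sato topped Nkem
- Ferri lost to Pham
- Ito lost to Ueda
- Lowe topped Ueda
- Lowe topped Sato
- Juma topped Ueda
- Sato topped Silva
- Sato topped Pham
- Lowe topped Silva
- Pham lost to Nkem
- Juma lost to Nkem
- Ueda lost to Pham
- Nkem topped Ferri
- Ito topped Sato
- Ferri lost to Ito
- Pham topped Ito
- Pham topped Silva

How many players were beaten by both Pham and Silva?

2

Pham beat: Juma, Ito, Lowe, Ferri, Ueda, Silva.
Silva beat: Ferri, Ueda.
Both beat: Ferri, Ueda — 2.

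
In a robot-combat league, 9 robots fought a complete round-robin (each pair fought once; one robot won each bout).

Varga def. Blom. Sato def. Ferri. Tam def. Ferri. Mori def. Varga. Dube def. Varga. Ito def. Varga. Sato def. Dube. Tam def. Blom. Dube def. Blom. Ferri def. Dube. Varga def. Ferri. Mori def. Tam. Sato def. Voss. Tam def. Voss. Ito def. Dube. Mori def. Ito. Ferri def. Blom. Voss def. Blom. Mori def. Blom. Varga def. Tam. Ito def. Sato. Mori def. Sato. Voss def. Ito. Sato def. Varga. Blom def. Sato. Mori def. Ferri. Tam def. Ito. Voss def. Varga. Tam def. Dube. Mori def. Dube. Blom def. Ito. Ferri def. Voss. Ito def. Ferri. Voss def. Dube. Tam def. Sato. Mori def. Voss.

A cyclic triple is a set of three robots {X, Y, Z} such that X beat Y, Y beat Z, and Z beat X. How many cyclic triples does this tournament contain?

Win totals: Ferri 3, Mori 8, Tam 6, Varga 3, Voss 4, Dube 2, Ito 4, Sato 4, Blom 2.
A robot with w wins dominates both others in C(w,2) triples; summing gives 3 + 28 + 15 + 3 + 6 + 1 + 6 + 6 + 1 = 69 transitive triples.
Total triples C(9,3) = 84, so cyclic triples = 84 − 69 = 15.

15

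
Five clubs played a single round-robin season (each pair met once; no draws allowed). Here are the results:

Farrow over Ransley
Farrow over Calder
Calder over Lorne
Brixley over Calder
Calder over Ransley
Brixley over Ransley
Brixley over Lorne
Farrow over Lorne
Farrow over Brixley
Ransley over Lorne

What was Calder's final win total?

Calder's results: beat Lorne, Ransley; lost to Farrow, Brixley.
That is 2 wins.

2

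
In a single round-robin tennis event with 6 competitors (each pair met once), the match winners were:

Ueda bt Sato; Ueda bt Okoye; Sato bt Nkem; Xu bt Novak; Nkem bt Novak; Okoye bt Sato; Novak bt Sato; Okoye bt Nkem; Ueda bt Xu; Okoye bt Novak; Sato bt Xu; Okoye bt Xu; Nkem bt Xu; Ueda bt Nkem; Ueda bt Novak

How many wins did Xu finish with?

1

Xu's results: beat Novak; lost to Nkem, Ueda, Okoye, Sato.
That is 1 win.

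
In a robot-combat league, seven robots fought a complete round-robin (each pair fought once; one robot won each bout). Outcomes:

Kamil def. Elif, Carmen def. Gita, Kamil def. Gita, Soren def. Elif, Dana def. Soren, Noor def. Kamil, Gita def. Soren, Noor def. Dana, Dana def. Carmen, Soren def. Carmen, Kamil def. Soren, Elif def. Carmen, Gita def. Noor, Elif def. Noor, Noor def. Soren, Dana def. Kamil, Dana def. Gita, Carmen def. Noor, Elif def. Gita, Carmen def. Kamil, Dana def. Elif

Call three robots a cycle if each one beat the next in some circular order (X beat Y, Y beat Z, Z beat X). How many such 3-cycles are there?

Win totals: Soren 2, Gita 2, Noor 3, Elif 3, Carmen 3, Kamil 3, Dana 5.
A robot with w wins dominates both others in C(w,2) triples; summing gives 1 + 1 + 3 + 3 + 3 + 3 + 10 = 24 transitive triples.
Total triples C(7,3) = 35, so cyclic triples = 35 − 24 = 11.

11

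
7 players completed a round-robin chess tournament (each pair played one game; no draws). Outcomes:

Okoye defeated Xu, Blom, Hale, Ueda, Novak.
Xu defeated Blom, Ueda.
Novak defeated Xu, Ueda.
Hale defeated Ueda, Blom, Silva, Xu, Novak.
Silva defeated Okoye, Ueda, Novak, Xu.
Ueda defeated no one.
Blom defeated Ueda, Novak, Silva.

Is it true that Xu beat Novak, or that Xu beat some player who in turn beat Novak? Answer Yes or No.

Xu did not beat Novak directly.
Xu beat Blom, Ueda. Of those, Blom beat Novak.

Yes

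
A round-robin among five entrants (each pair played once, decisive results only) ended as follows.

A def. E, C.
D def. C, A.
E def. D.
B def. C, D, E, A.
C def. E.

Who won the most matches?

Win totals: A 2, B 4, C 1, D 2, E 1.
B leads with 4 wins (next highest: 2).

B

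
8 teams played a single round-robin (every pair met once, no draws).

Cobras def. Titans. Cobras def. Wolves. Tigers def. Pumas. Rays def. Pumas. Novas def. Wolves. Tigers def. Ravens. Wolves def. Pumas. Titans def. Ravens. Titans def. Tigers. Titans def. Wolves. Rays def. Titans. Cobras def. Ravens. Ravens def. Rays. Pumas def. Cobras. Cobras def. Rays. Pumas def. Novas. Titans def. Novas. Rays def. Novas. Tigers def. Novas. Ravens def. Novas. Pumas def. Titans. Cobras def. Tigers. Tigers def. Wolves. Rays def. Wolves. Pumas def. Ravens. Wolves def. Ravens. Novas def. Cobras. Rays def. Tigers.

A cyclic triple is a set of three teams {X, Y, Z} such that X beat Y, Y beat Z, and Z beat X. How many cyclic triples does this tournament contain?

Win totals: Novas 2, Pumas 4, Ravens 2, Wolves 2, Tigers 4, Rays 5, Cobras 5, Titans 4.
A team with w wins dominates both others in C(w,2) triples; summing gives 1 + 6 + 1 + 1 + 6 + 10 + 10 + 6 = 41 transitive triples.
Total triples C(8,3) = 56, so cyclic triples = 56 − 41 = 15.

15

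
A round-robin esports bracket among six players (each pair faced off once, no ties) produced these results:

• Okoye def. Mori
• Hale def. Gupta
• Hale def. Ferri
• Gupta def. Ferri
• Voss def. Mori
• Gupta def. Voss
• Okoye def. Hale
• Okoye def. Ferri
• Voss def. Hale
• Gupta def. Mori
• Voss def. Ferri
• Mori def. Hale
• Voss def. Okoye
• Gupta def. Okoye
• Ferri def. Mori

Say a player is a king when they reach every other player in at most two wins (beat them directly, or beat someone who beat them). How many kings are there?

3

Okoye cannot reach Voss in two steps.
Voss reaches everyone (king).
Gupta reaches everyone (king).
Mori cannot reach Okoye, Voss in two steps.
Ferri cannot reach Okoye, Voss, Gupta in two steps.
Hale reaches everyone (king).
Kings: Voss, Gupta, Hale — 3.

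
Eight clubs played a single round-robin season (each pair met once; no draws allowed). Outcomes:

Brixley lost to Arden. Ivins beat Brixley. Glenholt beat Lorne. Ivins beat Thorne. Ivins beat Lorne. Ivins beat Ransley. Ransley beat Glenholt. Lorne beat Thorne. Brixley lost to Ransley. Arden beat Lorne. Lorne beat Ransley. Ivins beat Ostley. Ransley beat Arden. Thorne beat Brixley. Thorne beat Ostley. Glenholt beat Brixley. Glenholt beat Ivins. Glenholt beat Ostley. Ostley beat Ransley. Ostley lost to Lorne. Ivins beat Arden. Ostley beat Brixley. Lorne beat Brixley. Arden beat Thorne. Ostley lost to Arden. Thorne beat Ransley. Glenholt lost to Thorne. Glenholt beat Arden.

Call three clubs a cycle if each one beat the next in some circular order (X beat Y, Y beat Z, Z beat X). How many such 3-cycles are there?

9

Win totals: Ostley 2, Ivins 6, Brixley 0, Glenholt 5, Thorne 4, Ransley 3, Arden 4, Lorne 4.
A club with w wins dominates both others in C(w,2) triples; summing gives 1 + 15 + 0 + 10 + 6 + 3 + 6 + 6 = 47 transitive triples.
Total triples C(8,3) = 56, so cyclic triples = 56 − 47 = 9.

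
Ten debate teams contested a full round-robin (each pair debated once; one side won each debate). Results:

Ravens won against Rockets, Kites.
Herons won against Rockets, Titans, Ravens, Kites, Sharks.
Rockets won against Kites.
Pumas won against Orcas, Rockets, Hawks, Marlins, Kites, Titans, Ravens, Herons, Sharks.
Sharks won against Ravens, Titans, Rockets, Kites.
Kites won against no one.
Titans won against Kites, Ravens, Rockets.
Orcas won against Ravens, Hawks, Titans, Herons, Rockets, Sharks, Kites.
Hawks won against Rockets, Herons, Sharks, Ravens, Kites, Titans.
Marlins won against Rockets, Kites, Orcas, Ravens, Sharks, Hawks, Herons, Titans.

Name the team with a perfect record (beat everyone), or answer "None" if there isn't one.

Pumas

Pumas has 9 wins out of 9 opponents — a perfect record.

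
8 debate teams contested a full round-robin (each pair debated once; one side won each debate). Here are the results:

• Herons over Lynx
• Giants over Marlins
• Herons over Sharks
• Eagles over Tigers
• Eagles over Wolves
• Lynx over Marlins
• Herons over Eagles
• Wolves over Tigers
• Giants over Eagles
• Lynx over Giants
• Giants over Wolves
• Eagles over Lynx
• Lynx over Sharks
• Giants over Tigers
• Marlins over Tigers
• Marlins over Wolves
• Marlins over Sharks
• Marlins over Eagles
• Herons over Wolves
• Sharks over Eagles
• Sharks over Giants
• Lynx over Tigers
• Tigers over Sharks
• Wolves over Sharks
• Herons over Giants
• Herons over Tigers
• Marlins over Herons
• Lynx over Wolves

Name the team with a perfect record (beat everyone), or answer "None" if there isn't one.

None

Highest win total is Herons with 6 (out of 7 possible).
Herons lost to Marlins, so no team went undefeated.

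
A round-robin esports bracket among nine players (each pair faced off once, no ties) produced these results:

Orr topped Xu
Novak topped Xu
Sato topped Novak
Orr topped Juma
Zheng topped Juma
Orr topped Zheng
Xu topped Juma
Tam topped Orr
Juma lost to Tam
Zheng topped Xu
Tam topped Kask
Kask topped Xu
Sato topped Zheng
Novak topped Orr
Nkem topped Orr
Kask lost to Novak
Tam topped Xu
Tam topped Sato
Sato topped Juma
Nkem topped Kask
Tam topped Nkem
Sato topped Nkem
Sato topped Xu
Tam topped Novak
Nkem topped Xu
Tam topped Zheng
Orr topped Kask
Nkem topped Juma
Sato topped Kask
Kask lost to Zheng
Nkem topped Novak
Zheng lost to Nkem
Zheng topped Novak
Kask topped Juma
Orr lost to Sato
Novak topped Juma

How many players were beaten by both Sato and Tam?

Sato beat: Xu, Orr, Kask, Novak, Nkem, Zheng, Juma.
Tam beat: Sato, Xu, Orr, Kask, Novak, Nkem, Zheng, Juma.
Both beat: Xu, Orr, Kask, Novak, Nkem, Zheng, Juma — 7.

7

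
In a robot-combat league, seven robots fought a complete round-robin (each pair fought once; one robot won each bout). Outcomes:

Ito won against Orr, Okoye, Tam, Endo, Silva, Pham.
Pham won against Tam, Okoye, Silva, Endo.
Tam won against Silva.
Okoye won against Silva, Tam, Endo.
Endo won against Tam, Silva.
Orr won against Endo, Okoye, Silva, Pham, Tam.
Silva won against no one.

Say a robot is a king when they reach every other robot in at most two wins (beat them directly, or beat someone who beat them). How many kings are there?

1

Silva cannot reach Okoye, Endo, Ito, Orr, Tam, Pham in two steps.
Okoye cannot reach Ito, Orr, Pham in two steps.
Endo cannot reach Okoye, Ito, Orr, Pham in two steps.
Ito reaches everyone (king).
Orr cannot reach Ito in two steps.
Tam cannot reach Okoye, Endo, Ito, Orr, Pham in two steps.
Pham cannot reach Ito, Orr in two steps.
Kings: Ito — 1.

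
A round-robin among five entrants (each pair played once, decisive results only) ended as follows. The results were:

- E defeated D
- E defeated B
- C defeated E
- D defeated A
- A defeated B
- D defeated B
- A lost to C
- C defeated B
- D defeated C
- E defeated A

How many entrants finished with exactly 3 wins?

Win totals: A 1, B 0, C 3, D 3, E 3.
Exactly 3: C, D, E — 3 entrants.

3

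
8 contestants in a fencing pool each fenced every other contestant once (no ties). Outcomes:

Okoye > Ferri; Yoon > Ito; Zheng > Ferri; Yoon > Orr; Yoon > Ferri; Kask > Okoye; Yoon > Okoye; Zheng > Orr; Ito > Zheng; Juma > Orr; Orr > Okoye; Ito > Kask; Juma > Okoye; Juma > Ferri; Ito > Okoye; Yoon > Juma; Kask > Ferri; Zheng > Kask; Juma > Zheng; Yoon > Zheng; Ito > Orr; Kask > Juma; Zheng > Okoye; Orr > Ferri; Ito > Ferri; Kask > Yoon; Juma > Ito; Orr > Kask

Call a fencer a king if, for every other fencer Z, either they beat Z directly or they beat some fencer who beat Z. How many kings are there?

Zheng cannot reach Ito in two steps.
Okoye cannot reach Zheng, Orr, Ito, Kask, Juma, Yoon in two steps.
Orr cannot reach Zheng, Ito in two steps.
Ito reaches everyone (king).
Ferri cannot reach Zheng, Okoye, Orr, Ito, Kask, Juma, Yoon in two steps.
Kask reaches everyone (king).
Juma cannot reach Yoon in two steps.
Yoon reaches everyone (king).
Kings: Ito, Kask, Yoon — 3.

3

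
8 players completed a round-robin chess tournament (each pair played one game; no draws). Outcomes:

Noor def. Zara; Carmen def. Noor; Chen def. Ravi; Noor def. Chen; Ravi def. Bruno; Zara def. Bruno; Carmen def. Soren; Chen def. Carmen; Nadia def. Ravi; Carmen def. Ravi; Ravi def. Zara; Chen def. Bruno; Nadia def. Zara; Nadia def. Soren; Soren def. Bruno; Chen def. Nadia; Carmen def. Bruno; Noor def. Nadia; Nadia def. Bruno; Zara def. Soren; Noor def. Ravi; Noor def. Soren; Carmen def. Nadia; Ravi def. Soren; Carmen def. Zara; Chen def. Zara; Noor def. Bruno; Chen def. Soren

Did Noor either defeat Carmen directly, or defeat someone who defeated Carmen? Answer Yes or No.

Noor did not beat Carmen directly.
Noor beat Ravi, Nadia, Zara, Soren, Chen, Bruno. Of those, Chen beat Carmen.

Yes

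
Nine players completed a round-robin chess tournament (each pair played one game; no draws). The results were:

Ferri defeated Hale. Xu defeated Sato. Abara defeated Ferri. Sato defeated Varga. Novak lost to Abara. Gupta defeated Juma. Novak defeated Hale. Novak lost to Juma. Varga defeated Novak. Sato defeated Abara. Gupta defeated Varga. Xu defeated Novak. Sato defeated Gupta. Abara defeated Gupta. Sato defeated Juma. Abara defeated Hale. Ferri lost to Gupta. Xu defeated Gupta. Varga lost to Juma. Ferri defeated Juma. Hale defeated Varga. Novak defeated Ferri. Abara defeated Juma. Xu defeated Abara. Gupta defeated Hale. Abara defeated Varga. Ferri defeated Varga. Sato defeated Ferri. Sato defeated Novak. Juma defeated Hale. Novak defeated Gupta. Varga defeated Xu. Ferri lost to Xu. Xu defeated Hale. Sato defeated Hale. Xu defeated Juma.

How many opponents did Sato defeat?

7

Sato's results: beat Juma, Novak, Ferri, Hale, Abara, Gupta, Varga; lost to Xu.
That is 7 wins.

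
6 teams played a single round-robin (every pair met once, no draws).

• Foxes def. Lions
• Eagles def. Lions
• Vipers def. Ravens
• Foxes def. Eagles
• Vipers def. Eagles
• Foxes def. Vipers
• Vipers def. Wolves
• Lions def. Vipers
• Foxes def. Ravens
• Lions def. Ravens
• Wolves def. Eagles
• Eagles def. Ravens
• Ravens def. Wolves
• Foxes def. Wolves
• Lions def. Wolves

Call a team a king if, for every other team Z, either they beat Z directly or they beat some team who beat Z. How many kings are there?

1

Wolves cannot reach Foxes, Vipers in two steps.
Foxes reaches everyone (king).
Eagles cannot reach Foxes in two steps.
Vipers cannot reach Foxes in two steps.
Ravens cannot reach Foxes, Vipers, Lions in two steps.
Lions cannot reach Foxes in two steps.
Kings: Foxes — 1.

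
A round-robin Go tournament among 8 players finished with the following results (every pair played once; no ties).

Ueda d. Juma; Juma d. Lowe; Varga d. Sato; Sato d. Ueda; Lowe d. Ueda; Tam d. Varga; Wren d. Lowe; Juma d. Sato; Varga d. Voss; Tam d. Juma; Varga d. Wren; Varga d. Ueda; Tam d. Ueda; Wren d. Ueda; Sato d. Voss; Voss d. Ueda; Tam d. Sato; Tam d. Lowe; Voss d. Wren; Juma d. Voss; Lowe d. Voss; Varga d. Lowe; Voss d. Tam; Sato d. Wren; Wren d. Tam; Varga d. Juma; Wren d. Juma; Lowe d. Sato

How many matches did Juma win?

Juma's results: beat Sato, Voss, Lowe; lost to Ueda, Wren, Tam, Varga.
That is 3 wins.

3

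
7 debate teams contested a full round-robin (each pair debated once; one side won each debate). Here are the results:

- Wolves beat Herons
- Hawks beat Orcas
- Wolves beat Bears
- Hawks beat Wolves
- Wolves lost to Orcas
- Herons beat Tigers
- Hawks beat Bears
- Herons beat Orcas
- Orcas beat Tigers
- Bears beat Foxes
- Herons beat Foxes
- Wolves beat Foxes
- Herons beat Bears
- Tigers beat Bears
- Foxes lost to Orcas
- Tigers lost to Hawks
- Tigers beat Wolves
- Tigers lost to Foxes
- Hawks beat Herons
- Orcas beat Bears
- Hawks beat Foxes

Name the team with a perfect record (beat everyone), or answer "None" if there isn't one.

Hawks

Hawks has 6 wins out of 6 opponents — a perfect record.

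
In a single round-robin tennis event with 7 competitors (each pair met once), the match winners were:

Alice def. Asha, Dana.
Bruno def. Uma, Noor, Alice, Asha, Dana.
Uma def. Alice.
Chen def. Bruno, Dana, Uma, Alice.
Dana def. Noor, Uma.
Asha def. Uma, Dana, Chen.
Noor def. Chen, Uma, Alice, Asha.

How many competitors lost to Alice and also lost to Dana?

Alice beat: Dana, Asha.
Dana beat: Noor, Uma.
No one was beaten by both.

0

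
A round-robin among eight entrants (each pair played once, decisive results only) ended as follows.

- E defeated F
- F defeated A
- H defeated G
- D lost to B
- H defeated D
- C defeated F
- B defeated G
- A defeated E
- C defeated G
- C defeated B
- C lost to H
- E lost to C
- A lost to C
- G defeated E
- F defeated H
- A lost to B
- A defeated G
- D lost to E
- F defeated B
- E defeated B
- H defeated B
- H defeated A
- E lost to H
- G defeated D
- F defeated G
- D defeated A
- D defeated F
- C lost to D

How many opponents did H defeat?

6

H's results: beat A, B, C, D, E, G; lost to F.
That is 6 wins.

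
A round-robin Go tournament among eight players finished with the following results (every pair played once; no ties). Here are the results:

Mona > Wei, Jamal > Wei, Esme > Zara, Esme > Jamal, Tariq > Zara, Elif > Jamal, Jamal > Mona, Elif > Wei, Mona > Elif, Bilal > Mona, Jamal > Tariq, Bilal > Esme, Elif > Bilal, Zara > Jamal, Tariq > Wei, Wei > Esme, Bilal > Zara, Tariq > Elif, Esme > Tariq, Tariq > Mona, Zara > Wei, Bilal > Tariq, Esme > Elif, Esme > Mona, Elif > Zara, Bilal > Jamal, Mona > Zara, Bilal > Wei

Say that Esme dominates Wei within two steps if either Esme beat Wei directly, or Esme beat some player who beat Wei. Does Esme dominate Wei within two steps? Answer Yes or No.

Esme did not beat Wei directly.
Esme beat Jamal, Tariq, Mona, Zara, Elif. Of those, Jamal beat Wei.

Yes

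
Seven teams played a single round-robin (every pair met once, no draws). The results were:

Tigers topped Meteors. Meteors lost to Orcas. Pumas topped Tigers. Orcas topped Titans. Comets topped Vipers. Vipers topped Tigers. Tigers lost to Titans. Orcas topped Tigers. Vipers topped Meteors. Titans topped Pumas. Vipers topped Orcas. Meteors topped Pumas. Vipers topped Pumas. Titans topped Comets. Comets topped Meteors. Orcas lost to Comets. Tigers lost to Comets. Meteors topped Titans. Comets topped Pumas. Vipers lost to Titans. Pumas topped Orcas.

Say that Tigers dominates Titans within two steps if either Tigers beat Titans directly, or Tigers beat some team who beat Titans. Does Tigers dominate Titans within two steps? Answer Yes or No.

Yes

Tigers did not beat Titans directly.
Tigers beat Meteors. Of those, Meteors beat Titans.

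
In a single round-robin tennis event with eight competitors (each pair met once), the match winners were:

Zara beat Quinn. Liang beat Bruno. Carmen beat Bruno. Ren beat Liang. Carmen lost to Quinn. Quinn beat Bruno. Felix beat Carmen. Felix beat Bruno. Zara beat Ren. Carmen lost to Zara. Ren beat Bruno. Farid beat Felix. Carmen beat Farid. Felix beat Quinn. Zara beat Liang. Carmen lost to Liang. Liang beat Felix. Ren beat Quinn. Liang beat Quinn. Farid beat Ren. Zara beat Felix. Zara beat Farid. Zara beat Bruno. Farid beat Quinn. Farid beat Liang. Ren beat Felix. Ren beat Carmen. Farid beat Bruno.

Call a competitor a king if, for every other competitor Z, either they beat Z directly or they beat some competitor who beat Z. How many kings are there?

Bruno cannot reach Zara, Liang, Ren, Farid, Felix, Carmen, Quinn in two steps.
Zara reaches everyone (king).
Liang cannot reach Zara, Ren in two steps.
Ren cannot reach Zara in two steps.
Farid cannot reach Zara in two steps.
Felix cannot reach Zara, Liang, Ren in two steps.
Carmen cannot reach Zara in two steps.
Quinn cannot reach Zara, Liang, Ren, Felix in two steps.
Kings: Zara — 1.

1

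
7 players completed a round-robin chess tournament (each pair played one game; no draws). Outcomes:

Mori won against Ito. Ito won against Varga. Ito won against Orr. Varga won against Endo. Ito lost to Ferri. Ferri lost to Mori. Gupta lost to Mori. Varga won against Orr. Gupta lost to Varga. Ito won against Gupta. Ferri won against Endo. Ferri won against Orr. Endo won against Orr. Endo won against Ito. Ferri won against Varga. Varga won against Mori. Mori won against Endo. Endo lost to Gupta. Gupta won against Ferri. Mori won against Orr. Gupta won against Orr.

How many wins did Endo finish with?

Endo's results: beat Ito, Orr; lost to Varga, Mori, Ferri, Gupta.
That is 2 wins.

2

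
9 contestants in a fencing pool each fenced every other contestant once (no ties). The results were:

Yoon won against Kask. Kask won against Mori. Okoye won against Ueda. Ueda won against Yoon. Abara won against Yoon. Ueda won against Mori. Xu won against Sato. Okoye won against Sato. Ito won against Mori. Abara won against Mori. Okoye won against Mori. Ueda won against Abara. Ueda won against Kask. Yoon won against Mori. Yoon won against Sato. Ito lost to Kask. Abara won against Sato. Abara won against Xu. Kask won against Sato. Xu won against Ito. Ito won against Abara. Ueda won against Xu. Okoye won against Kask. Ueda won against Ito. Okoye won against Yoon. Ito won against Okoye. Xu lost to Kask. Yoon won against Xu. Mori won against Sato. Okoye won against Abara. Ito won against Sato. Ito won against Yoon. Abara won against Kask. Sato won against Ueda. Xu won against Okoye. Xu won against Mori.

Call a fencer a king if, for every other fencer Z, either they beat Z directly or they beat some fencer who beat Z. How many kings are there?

6

Sato cannot reach Okoye in two steps.
Mori cannot reach Yoon, Okoye, Kask, Ito, Xu, Abara in two steps.
Yoon cannot reach Abara in two steps.
Okoye reaches everyone (king).
Kask reaches everyone (king).
Ito reaches everyone (king).
Xu reaches everyone (king).
Ueda reaches everyone (king).
Abara reaches everyone (king).
Kings: Okoye, Kask, Ito, Xu, Ueda, Abara — 6.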